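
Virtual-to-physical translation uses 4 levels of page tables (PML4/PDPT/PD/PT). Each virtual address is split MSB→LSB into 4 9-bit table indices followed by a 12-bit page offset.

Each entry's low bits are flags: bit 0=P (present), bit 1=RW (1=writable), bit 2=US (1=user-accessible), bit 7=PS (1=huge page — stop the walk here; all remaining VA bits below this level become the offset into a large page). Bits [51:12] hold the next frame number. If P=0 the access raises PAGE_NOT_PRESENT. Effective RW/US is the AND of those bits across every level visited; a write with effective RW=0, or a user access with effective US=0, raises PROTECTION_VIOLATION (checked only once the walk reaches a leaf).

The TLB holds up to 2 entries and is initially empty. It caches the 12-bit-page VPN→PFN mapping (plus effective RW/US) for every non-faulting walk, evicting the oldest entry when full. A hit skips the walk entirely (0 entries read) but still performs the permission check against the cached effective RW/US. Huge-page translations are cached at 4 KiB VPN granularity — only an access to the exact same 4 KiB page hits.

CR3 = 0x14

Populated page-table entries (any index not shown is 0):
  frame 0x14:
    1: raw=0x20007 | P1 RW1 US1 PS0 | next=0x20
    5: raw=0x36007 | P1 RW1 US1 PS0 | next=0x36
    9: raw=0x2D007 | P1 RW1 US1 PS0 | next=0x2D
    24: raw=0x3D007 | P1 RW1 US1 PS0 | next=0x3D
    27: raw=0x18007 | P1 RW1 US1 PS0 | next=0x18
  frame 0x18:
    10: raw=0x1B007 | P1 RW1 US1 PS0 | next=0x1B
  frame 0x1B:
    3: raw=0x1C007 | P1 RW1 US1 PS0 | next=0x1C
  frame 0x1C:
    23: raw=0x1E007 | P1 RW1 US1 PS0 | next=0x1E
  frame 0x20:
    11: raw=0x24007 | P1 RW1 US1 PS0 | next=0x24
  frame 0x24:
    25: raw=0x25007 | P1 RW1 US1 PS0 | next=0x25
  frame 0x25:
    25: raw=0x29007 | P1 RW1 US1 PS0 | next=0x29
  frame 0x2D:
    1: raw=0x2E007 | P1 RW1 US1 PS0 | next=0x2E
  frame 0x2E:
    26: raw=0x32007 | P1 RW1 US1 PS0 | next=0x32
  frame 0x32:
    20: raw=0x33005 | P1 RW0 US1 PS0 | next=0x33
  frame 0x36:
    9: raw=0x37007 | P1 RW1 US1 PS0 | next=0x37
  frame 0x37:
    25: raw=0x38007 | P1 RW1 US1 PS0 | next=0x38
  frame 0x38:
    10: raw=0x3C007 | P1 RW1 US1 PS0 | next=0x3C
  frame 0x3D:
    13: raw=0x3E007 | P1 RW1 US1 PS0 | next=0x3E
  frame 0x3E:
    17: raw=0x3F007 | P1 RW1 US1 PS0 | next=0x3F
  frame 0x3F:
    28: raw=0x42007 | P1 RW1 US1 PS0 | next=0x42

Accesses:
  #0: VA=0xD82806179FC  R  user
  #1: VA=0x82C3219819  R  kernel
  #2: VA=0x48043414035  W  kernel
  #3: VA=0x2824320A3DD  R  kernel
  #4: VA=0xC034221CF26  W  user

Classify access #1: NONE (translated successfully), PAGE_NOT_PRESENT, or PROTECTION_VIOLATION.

Trace:
#0 VA=0xD82806179FC (r,user):
  lvl0: tbl 0x14, slot 27 ⇒ 0x18007 (P1/RW1/US1/PS0)
  lvl1: tbl 0x18, slot 10 ⇒ 0x1B007 (P1/RW1/US1/PS0)
  lvl2: tbl 0x1B, slot 3 ⇒ 0x1C007 (P1/RW1/US1/PS0)
  lvl3: tbl 0x1C, slot 23 ⇒ 0x1E007 (P1/RW1/US1/PS0)
  → PA=0x1E9FC  (4 entries read)
#1 VA=0x82C3219819 (r,kernel):
  lvl0: tbl 0x14, slot 1 ⇒ 0x20007 (P1/RW1/US1/PS0)
  lvl1: tbl 0x20, slot 11 ⇒ 0x24007 (P1/RW1/US1/PS0)
  lvl2: tbl 0x24, slot 25 ⇒ 0x25007 (P1/RW1/US1/PS0)
  lvl3: tbl 0x25, slot 25 ⇒ 0x29007 (P1/RW1/US1/PS0)
  → PA=0x29819  (4 entries read)
#2 VA=0x48043414035 (w,kernel):
  lvl0: tbl 0x14, slot 9 ⇒ 0x2D007 (P1/RW1/US1/PS0)
  lvl1: tbl 0x2D, slot 1 ⇒ 0x2E007 (P1/RW1/US1/PS0)
  lvl2: tbl 0x2E, slot 26 ⇒ 0x32007 (P1/RW1/US1/PS0)
  lvl3: tbl 0x32, slot 20 ⇒ 0x33005 (P1/RW0/US1/PS0)
  ✗ PROTECTION_VIOLATION  [4 reads]
#3 VA=0x2824320A3DD (r,kernel):
  lvl0: tbl 0x14, slot 5 ⇒ 0x36007 (P1/RW1/US1/PS0)
  lvl1: tbl 0x36, slot 9 ⇒ 0x37007 (P1/RW1/US1/PS0)
  lvl2: tbl 0x37, slot 25 ⇒ 0x38007 (P1/RW1/US1/PS0)
  lvl3: tbl 0x38, slot 10 ⇒ 0x3C007 (P1/RW1/US1/PS0)
  → PA=0x3C3DD  (4 entries read)
#4 VA=0xC034221CF26 (w,user):
  lvl0: tbl 0x14, slot 24 ⇒ 0x3D007 (P1/RW1/US1/PS0)
  lvl1: tbl 0x3D, slot 13 ⇒ 0x3E007 (P1/RW1/US1/PS0)
  lvl2: tbl 0x3E, slot 17 ⇒ 0x3F007 (P1/RW1/US1/PS0)
  lvl3: tbl 0x3F, slot 28 ⇒ 0x42007 (P1/RW1/US1/PS0)
  → PA=0x42F26  (4 entries read)

Access #1 fault: NONE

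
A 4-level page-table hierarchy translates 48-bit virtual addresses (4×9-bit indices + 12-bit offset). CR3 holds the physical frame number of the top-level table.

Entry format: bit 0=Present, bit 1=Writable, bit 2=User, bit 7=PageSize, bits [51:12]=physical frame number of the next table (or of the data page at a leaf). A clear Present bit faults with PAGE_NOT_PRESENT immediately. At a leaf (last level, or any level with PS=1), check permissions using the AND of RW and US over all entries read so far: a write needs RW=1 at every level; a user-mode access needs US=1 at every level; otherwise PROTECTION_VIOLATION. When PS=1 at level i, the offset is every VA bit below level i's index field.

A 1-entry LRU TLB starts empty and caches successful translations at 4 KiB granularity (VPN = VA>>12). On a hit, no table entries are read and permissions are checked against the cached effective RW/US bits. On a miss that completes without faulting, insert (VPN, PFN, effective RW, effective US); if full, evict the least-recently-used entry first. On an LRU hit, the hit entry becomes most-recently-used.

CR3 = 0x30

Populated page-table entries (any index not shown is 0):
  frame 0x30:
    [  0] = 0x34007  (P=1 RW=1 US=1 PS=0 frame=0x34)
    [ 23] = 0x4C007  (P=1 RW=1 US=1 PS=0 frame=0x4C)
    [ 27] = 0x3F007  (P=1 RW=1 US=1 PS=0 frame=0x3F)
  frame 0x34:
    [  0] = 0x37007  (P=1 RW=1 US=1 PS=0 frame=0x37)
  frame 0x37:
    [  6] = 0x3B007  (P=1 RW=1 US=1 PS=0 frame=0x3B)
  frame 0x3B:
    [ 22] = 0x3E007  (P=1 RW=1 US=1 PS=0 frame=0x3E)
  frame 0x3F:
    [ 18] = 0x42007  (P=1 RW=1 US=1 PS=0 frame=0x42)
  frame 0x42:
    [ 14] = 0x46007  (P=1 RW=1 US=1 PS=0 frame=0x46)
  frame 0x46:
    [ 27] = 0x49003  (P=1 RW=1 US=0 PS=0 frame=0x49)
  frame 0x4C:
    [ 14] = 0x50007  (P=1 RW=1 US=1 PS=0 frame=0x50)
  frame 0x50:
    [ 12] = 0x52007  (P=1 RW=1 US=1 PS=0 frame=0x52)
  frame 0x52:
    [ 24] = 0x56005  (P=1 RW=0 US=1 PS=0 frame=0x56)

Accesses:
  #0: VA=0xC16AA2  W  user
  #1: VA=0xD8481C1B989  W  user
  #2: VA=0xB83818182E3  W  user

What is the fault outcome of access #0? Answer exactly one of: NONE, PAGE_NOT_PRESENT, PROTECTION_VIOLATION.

Per-access translation:
#0 VA=0xC16AA2 (w,user):
  L0: frame=0x30 idx=0 entry=0x34007 [P=1 RW=1 US=1 PS=0]
  L1: frame=0x34 idx=0 entry=0x37007 [P=1 RW=1 US=1 PS=0]
  L2: frame=0x37 idx=6 entry=0x3B007 [P=1 RW=1 US=1 PS=0]
  L3: frame=0x3B idx=22 entry=0x3E007 [P=1 RW=1 US=1 PS=0]
  ✓ 0x3EAA2  — 4 lookups
#1 VA=0xD8481C1B989 (w,user):
  L0: frame=0x30 idx=27 entry=0x3F007 [P=1 RW=1 US=1 PS=0]
  L1: frame=0x3F idx=18 entry=0x42007 [P=1 RW=1 US=1 PS=0]
  L2: frame=0x42 idx=14 entry=0x46007 [P=1 RW=1 US=1 PS=0]
  L3: frame=0x46 idx=27 entry=0x49003 [P=1 RW=1 US=0 PS=0]
  ✗ PROTECTION_VIOLATION  [4 reads]
#2 VA=0xB83818182E3 (w,user):
  L0: frame=0x30 idx=23 entry=0x4C007 [P=1 RW=1 US=1 PS=0]
  L1: frame=0x4C idx=14 entry=0x50007 [P=1 RW=1 US=1 PS=0]
  L2: frame=0x50 idx=12 entry=0x52007 [P=1 RW=1 US=1 PS=0]
  L3: frame=0x52 idx=24 entry=0x56005 [P=1 RW=0 US=1 PS=0]
  ✗ PROTECTION_VIOLATION  [4 reads]

Access #0 fault: NONE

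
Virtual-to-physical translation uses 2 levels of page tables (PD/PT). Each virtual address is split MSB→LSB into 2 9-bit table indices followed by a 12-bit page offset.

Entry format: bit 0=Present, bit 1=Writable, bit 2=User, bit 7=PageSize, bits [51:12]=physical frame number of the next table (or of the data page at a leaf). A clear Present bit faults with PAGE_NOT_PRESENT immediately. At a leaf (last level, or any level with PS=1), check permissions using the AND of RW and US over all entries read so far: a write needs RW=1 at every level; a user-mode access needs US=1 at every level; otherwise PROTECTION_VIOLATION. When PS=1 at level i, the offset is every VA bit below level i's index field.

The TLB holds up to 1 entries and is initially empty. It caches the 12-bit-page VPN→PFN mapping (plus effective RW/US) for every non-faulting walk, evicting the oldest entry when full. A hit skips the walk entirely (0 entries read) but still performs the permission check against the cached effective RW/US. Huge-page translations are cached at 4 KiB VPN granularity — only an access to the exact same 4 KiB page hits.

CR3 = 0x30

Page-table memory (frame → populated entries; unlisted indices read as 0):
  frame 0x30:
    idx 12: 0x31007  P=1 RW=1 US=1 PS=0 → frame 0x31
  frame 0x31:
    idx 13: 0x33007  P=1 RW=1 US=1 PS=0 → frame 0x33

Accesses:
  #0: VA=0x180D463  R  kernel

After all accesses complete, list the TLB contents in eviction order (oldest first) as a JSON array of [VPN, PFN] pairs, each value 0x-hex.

Trace:
#0 VA=0x180D463 (r,kernel):
  lvl0: tbl 0x30, slot 12 ⇒ 0x31007 (P1/RW1/US1/PS0)
  lvl1: tbl 0x31, slot 13 ⇒ 0x33007 (P1/RW1/US1/PS0)
  → PA=0x33463  (2 entries read)

TLB: [["0x180D", "0x33"]]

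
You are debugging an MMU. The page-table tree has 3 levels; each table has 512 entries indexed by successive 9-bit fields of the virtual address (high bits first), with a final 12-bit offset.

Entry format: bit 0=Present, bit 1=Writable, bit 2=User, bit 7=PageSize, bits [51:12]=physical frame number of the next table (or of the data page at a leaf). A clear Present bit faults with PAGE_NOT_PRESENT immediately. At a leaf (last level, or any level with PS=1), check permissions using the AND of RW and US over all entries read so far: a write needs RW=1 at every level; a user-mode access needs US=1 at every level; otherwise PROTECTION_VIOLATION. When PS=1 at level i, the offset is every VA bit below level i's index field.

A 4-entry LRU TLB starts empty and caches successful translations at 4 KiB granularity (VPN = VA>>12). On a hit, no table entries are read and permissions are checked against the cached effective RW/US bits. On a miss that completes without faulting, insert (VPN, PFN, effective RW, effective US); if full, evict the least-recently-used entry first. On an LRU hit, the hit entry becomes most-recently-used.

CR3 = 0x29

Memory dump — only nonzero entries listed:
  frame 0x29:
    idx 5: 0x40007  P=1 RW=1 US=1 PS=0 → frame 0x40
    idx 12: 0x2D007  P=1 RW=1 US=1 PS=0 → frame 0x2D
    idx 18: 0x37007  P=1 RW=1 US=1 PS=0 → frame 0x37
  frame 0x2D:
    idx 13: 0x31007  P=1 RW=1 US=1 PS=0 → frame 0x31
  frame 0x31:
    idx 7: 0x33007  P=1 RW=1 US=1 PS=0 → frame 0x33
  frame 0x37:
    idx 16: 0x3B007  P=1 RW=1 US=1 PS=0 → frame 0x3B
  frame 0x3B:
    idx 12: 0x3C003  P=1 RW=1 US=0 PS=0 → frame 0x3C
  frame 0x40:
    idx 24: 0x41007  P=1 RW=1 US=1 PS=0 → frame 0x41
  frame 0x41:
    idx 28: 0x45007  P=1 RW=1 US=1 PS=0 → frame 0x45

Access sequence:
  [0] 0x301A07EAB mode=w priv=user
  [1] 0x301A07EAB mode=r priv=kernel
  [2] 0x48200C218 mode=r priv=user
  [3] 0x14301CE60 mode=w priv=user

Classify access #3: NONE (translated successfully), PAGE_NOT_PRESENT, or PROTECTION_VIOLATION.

Per-access translation:
#0 VA=0x301A07EAB (w,user):
  [0] read 0x29 idx=12: raw=0x2D007 flags P=1 W=1 U=1 S=0
  [1] read 0x2D idx=13: raw=0x31007 flags P=1 W=1 U=1 S=0
  [2] read 0x31 idx=7: raw=0x33007 flags P=1 W=1 U=1 S=0
  → PA=0x33EAB  (3 entries read)
#1 VA=0x301A07EAB (r,kernel):
  TLB hit vpn=0x301A07 → PA=0x33EAB
#2 VA=0x48200C218 (r,user):
  [0] read 0x29 idx=18: raw=0x37007 flags P=1 W=1 U=1 S=0
  [1] read 0x37 idx=16: raw=0x3B007 flags P=1 W=1 U=1 S=0
  [2] read 0x3B idx=12: raw=0x3C003 flags P=1 W=1 U=0 S=0
  ✗ PROTECTION_VIOLATION  [3 reads]
#3 VA=0x14301CE60 (w,user):
  [0] read 0x29 idx=5: raw=0x40007 flags P=1 W=1 U=1 S=0
  [1] read 0x40 idx=24: raw=0x41007 flags P=1 W=1 U=1 S=0
  [2] read 0x41 idx=28: raw=0x45007 flags P=1 W=1 U=1 S=0
  → PA=0x45E60  (3 entries read)

Access #3 fault: NONE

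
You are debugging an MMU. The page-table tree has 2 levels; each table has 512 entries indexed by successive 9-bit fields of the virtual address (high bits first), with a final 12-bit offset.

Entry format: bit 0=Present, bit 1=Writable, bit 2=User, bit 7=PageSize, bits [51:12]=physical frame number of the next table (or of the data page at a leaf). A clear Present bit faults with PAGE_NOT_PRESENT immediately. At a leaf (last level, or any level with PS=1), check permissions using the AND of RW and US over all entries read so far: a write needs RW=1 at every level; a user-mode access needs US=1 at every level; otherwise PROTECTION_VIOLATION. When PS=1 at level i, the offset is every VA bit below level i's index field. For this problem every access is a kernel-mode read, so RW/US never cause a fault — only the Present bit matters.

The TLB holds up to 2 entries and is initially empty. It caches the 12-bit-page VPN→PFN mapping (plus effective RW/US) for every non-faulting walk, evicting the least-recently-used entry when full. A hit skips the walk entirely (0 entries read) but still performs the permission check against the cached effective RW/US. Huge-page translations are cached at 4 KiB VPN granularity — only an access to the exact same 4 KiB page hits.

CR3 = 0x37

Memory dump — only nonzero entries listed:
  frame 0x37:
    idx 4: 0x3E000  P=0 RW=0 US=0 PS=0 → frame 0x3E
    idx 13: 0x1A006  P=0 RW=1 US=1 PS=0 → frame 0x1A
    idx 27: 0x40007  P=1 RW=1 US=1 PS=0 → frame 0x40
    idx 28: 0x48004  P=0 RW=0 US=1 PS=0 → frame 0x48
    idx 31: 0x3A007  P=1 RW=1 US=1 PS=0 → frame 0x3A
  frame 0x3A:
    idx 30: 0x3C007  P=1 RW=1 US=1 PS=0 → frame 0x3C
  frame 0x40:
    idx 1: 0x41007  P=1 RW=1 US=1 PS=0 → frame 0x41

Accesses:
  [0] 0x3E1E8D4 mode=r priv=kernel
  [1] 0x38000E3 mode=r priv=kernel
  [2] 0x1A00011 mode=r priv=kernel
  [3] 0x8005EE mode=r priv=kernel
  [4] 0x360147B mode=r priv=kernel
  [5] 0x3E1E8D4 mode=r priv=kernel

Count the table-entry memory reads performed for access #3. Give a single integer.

Walk each access:
#0 VA=0x3E1E8D4 (r,kernel):
  lvl0: tbl 0x37, slot 31 ⇒ 0x3A007 (P1/RW1/US1/PS0)
  lvl1: tbl 0x3A, slot 30 ⇒ 0x3C007 (P1/RW1/US1/PS0)
  → PA=0x3C8D4  (2 entries read)
#1 VA=0x38000E3 (r,kernel):
  lvl0: tbl 0x37, slot 28 ⇒ 0x48004 (P0/RW0/US1/PS0)
  → PAGE_NOT_PRESENT  (1 entries read)
#2 VA=0x1A00011 (r,kernel):
  lvl0: tbl 0x37, slot 13 ⇒ 0x1A006 (P0/RW1/US1/PS0)
  → PAGE_NOT_PRESENT  (1 entries read)
#3 VA=0x8005EE (r,kernel):
  lvl0: tbl 0x37, slot 4 ⇒ 0x3E000 (P0/RW0/US0/PS0)
  → PAGE_NOT_PRESENT  (1 entries read)
#4 VA=0x360147B (r,kernel):
  lvl0: tbl 0x37, slot 27 ⇒ 0x40007 (P1/RW1/US1/PS0)
  lvl1: tbl 0x40, slot 1 ⇒ 0x41007 (P1/RW1/US1/PS0)
  → PA=0x4147B  (2 entries read)
#5 VA=0x3E1E8D4 (r,kernel):
  TLB hit vpn=0x3E1E → PA=0x3C8D4

Entries read for #3: 1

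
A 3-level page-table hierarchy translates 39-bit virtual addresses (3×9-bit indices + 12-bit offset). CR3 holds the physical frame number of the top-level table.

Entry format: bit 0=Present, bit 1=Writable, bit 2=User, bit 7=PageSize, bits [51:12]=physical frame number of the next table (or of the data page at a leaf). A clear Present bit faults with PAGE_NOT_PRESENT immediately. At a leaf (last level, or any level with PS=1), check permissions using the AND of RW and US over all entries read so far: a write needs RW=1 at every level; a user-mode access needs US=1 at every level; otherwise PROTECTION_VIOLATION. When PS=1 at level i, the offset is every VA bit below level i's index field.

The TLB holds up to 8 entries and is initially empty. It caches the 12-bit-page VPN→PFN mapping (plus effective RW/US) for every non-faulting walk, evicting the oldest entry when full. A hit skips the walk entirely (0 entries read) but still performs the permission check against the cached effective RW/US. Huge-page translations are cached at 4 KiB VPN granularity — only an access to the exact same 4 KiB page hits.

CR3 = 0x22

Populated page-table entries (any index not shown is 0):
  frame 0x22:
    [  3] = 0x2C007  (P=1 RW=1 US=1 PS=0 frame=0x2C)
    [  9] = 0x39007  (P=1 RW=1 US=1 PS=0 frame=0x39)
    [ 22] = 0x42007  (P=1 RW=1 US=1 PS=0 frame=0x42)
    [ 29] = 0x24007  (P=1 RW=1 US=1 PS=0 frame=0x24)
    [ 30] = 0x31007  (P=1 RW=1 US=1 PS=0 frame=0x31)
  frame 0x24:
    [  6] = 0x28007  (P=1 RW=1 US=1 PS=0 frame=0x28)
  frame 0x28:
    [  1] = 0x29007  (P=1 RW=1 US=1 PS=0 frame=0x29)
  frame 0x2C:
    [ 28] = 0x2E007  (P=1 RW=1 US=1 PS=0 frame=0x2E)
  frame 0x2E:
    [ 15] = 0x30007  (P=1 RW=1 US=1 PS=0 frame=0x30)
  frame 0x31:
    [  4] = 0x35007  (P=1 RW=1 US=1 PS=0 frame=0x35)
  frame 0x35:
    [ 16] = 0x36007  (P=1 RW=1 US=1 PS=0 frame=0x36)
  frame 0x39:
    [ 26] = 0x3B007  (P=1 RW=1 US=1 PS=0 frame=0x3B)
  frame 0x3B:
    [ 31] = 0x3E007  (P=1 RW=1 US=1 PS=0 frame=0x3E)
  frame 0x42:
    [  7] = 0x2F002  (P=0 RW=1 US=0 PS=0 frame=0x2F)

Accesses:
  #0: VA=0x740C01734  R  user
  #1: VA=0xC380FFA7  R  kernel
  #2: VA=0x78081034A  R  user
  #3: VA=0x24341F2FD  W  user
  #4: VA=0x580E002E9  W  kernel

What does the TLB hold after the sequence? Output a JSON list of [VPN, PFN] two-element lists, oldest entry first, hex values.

Walk each access:
#0 VA=0x740C01734 (r,user):
  L0 @0x22[29] → 0x24007  P=1,RW=1,US=1,PS=0
  L1 @0x24[6] → 0x28007  P=1,RW=1,US=1,PS=0
  L2 @0x28[1] → 0x29007  P=1,RW=1,US=1,PS=0
  → PA=0x29734  (3 entries read)
#1 VA=0xC380FFA7 (r,kernel):
  L0 @0x22[3] → 0x2C007  P=1,RW=1,US=1,PS=0
  L1 @0x2C[28] → 0x2E007  P=1,RW=1,US=1,PS=0
  L2 @0x2E[15] → 0x30007  P=1,RW=1,US=1,PS=0
  → PA=0x30FA7  (3 entries read)
#2 VA=0x78081034A (r,user):
  L0 @0x22[30] → 0x31007  P=1,RW=1,US=1,PS=0
  L1 @0x31[4] → 0x35007  P=1,RW=1,US=1,PS=0
  L2 @0x35[16] → 0x36007  P=1,RW=1,US=1,PS=0
  → PA=0x3634A  (3 entries read)
#3 VA=0x24341F2FD (w,user):
  L0 @0x22[9] → 0x39007  P=1,RW=1,US=1,PS=0
  L1 @0x39[26] → 0x3B007  P=1,RW=1,US=1,PS=0
  L2 @0x3B[31] → 0x3E007  P=1,RW=1,US=1,PS=0
  → PA=0x3E2FD  (3 entries read)
#4 VA=0x580E002E9 (w,kernel):
  L0 @0x22[22] → 0x42007  P=1,RW=1,US=1,PS=0
  L1 @0x42[7] → 0x2F002  P=0,RW=1,US=0,PS=0
  ✗ PAGE_NOT_PRESENT  [2 reads]

TLB: [["0x740C01", "0x29"], ["0xC380F", "0x30"], ["0x780810", "0x36"], ["0x24341F", "0x3E"]]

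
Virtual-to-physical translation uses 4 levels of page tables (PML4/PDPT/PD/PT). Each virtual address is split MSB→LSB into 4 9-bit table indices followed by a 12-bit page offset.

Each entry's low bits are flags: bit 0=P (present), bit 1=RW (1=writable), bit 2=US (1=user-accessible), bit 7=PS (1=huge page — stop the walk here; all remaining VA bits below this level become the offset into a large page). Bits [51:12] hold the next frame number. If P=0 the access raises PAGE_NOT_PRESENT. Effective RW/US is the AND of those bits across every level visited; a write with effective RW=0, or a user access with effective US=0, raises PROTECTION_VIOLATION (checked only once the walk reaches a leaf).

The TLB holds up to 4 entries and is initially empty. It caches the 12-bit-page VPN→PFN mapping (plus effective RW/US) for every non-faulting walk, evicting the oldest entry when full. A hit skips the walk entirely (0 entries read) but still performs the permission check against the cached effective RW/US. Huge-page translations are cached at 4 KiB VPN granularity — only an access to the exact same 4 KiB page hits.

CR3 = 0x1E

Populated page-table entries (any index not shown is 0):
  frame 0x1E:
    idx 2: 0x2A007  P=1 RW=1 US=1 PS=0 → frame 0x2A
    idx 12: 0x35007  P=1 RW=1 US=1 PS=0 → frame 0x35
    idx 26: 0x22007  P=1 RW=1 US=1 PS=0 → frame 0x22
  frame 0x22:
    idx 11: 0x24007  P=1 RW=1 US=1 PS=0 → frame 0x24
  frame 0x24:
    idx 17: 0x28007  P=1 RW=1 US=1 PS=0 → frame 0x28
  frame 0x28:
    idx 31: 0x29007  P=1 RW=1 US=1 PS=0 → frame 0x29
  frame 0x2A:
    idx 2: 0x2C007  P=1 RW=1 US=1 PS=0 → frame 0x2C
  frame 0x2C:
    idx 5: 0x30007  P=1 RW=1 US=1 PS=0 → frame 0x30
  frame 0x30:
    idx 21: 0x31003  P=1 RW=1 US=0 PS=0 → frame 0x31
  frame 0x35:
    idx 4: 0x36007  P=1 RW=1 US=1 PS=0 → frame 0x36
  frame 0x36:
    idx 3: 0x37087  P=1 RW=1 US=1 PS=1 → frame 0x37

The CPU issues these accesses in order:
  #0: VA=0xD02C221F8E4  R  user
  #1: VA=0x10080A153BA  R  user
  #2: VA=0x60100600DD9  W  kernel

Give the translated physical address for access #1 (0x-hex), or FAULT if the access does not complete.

Trace:
#0 VA=0xD02C221F8E4 (r,user):
  lvl0: tbl 0x1E, slot 26 ⇒ 0x22007 (P1/RW1/US1/PS0)
  lvl1: tbl 0x22, slot 11 ⇒ 0x24007 (P1/RW1/US1/PS0)
  lvl2: tbl 0x24, slot 17 ⇒ 0x28007 (P1/RW1/US1/PS0)
  lvl3: tbl 0x28, slot 31 ⇒ 0x29007 (P1/RW1/US1/PS0)
  ⇒ phys 0x298E4  [4 reads]
#1 VA=0x10080A153BA (r,user):
  lvl0: tbl 0x1E, slot 2 ⇒ 0x2A007 (P1/RW1/US1/PS0)
  lvl1: tbl 0x2A, slot 2 ⇒ 0x2C007 (P1/RW1/US1/PS0)
  lvl2: tbl 0x2C, slot 5 ⇒ 0x30007 (P1/RW1/US1/PS0)
  lvl3: tbl 0x30, slot 21 ⇒ 0x31003 (P1/RW1/US0/PS0)
  ✗ PROTECTION_VIOLATION  [4 reads]
#2 VA=0x60100600DD9 (w,kernel):
  lvl0: tbl 0x1E, slot 12 ⇒ 0x35007 (P1/RW1/US1/PS0)
  lvl1: tbl 0x35, slot 4 ⇒ 0x36007 (P1/RW1/US1/PS0)
  lvl2: tbl 0x36, slot 3 ⇒ 0x37087 (P1/RW1/US1/PS1)
  ⇒ phys 0x37DD9 (huge @L2)  [3 reads]

Access #1 PA: FAULT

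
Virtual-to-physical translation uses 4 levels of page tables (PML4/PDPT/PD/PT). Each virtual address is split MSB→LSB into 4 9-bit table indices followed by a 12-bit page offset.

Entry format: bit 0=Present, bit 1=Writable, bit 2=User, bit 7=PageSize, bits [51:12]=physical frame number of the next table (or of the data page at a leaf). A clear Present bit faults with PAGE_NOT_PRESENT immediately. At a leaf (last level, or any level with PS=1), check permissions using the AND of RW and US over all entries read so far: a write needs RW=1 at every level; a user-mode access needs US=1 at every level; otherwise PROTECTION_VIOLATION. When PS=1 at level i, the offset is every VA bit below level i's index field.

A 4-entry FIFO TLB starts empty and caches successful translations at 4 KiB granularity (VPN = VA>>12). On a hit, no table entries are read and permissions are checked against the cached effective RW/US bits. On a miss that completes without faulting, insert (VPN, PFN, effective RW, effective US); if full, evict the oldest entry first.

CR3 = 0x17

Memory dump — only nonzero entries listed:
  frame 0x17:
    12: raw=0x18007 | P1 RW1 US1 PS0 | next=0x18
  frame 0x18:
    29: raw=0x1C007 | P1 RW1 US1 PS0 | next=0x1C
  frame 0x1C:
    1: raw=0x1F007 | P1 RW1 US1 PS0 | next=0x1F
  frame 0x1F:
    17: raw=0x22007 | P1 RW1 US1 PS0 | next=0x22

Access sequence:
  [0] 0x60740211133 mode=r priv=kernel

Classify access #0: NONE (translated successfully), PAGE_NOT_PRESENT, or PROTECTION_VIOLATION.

Per-access translation:
#0 VA=0x60740211133 (r,kernel):
  L0 @0x17[12] → 0x18007  P=1,RW=1,US=1,PS=0
  L1 @0x18[29] → 0x1C007  P=1,RW=1,US=1,PS=0
  L2 @0x1C[1] → 0x1F007  P=1,RW=1,US=1,PS=0
  L3 @0x1F[17] → 0x22007  P=1,RW=1,US=1,PS=0
  ⇒ phys 0x22133  [4 reads]

Access #0 fault: NONE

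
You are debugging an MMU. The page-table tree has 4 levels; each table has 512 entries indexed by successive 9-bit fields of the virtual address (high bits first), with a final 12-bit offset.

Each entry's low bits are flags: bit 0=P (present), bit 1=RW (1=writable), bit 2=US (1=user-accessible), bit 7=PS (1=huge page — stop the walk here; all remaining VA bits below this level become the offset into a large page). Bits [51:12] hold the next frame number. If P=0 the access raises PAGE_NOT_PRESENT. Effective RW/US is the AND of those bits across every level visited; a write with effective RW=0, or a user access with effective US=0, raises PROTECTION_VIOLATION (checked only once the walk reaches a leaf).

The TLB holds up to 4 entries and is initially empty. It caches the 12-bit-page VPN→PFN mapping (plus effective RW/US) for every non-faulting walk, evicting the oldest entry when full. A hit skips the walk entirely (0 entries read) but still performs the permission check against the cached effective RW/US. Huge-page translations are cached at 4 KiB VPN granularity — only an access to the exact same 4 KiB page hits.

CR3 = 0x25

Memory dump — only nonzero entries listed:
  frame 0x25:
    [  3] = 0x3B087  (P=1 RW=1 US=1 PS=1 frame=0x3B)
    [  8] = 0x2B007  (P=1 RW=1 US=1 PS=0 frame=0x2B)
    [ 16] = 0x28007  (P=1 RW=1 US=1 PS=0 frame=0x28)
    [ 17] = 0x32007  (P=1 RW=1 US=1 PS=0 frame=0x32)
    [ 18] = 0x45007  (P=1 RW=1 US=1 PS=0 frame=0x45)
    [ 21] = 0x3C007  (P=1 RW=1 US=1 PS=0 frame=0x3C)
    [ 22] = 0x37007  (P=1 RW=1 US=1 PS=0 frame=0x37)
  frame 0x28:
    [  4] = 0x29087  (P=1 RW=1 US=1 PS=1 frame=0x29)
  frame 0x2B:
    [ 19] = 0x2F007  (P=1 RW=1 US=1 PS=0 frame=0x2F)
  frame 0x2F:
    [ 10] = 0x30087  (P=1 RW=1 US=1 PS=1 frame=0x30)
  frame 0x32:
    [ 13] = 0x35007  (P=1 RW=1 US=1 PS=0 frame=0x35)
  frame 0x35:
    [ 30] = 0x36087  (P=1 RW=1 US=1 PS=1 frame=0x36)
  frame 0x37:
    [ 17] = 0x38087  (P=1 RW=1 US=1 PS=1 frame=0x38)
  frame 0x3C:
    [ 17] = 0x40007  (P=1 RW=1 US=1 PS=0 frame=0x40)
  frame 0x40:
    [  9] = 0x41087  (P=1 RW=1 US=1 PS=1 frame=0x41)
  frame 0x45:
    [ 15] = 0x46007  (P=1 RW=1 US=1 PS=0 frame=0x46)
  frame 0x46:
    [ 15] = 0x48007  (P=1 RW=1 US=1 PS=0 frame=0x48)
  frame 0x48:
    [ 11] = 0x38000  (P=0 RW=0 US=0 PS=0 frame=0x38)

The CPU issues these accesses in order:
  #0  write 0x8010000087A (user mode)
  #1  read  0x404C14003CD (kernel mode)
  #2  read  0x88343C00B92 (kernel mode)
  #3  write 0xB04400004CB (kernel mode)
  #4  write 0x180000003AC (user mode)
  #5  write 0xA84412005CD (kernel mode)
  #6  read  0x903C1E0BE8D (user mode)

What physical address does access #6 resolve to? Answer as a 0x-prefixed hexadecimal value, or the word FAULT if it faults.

Trace:
#0 VA=0x8010000087A (w,user):
  L0: frame=0x25 idx=16 entry=0x28007 [P=1 RW=1 US=1 PS=0]
  L1: frame=0x28 idx=4 entry=0x29087 [P=1 RW=1 US=1 PS=1]
  → PA=0x2987A (huge @L1)  (2 entries read)
#1 VA=0x404C14003CD (r,kernel):
  L0: frame=0x25 idx=8 entry=0x2B007 [P=1 RW=1 US=1 PS=0]
  L1: frame=0x2B idx=19 entry=0x2F007 [P=1 RW=1 US=1 PS=0]
  L2: frame=0x2F idx=10 entry=0x30087 [P=1 RW=1 US=1 PS=1]
  → PA=0x303CD (huge @L2)  (3 entries read)
#2 VA=0x88343C00B92 (r,kernel):
  L0: frame=0x25 idx=17 entry=0x32007 [P=1 RW=1 US=1 PS=0]
  L1: frame=0x32 idx=13 entry=0x35007 [P=1 RW=1 US=1 PS=0]
  L2: frame=0x35 idx=30 entry=0x36087 [P=1 RW=1 US=1 PS=1]
  → PA=0x36B92 (huge @L2)  (3 entries read)
#3 VA=0xB04400004CB (w,kernel):
  L0: frame=0x25 idx=22 entry=0x37007 [P=1 RW=1 US=1 PS=0]
  L1: frame=0x37 idx=17 entry=0x38087 [P=1 RW=1 US=1 PS=1]
  → PA=0x384CB (huge @L1)  (2 entries read)
#4 VA=0x180000003AC (w,user):
  L0: frame=0x25 idx=3 entry=0x3B087 [P=1 RW=1 US=1 PS=1]
  → PA=0x3B3AC (huge @L0)  (1 entries read)
#5 VA=0xA84412005CD (w,kernel):
  L0: frame=0x25 idx=21 entry=0x3C007 [P=1 RW=1 US=1 PS=0]
  L1: frame=0x3C idx=17 entry=0x40007 [P=1 RW=1 US=1 PS=0]
  L2: frame=0x40 idx=9 entry=0x41087 [P=1 RW=1 US=1 PS=1]
  → PA=0x415CD (huge @L2)  (3 entries read)
#6 VA=0x903C1E0BE8D (r,user):
  L0: frame=0x25 idx=18 entry=0x45007 [P=1 RW=1 US=1 PS=0]
  L1: frame=0x45 idx=15 entry=0x46007 [P=1 RW=1 US=1 PS=0]
  L2: frame=0x46 idx=15 entry=0x48007 [P=1 RW=1 US=1 PS=0]
  L3: frame=0x48 idx=11 entry=0x38000 [P=0 RW=0 US=0 PS=0]
  ⇒ fault: PAGE_NOT_PRESENT  — 4 lookups

Access #6 PA: FAULT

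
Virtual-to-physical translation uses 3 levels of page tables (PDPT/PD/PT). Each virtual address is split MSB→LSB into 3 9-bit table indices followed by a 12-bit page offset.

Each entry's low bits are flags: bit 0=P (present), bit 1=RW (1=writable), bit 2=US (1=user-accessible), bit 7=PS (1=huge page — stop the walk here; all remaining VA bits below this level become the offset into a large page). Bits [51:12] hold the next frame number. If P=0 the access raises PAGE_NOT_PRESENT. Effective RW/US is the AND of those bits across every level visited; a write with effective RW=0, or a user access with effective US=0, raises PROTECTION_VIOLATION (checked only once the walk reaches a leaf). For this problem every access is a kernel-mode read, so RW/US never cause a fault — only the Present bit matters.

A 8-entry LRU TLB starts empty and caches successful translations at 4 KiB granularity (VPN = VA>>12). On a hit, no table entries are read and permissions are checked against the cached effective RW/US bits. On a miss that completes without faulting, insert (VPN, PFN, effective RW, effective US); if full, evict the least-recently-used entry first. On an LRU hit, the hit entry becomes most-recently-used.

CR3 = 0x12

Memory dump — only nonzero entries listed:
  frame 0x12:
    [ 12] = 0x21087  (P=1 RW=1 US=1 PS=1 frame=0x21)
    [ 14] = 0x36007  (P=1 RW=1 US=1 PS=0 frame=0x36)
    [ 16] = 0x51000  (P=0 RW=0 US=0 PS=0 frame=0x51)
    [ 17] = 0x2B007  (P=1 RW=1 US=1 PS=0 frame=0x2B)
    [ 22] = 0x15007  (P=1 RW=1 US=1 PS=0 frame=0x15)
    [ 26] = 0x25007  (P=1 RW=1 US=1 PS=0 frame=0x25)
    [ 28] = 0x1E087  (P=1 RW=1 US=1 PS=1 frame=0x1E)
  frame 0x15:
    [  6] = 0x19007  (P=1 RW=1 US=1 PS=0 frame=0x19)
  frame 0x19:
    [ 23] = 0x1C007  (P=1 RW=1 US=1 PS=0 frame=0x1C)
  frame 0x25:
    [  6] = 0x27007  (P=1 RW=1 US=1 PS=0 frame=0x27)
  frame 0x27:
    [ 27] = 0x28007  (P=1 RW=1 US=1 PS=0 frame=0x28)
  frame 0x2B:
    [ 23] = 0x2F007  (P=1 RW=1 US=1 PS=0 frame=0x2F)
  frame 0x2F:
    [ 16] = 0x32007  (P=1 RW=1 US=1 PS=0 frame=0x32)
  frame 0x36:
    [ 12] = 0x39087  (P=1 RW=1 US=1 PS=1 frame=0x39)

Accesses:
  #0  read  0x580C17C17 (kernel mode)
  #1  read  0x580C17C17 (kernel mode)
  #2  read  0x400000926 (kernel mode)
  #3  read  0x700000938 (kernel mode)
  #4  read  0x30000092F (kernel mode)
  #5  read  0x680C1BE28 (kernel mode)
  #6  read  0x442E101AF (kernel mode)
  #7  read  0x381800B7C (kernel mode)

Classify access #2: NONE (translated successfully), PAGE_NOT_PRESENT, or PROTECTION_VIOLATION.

Trace:
#0 VA=0x580C17C17 (r,kernel):
  L0: frame=0x12 idx=22 entry=0x15007 [P=1 RW=1 US=1 PS=0]
  L1: frame=0x15 idx=6 entry=0x19007 [P=1 RW=1 US=1 PS=0]
  L2: frame=0x19 idx=23 entry=0x1C007 [P=1 RW=1 US=1 PS=0]
  → PA=0x1CC17  (3 entries read)
#1 VA=0x580C17C17 (r,kernel):
  TLB hit vpn=0x580C17 → PA=0x1CC17
#2 VA=0x400000926 (r,kernel):
  L0: frame=0x12 idx=16 entry=0x51000 [P=0 RW=0 US=0 PS=0]
  ⇒ fault: PAGE_NOT_PRESENT  — 1 lookups
#3 VA=0x700000938 (r,kernel):
  L0: frame=0x12 idx=28 entry=0x1E087 [P=1 RW=1 US=1 PS=1]
  → PA=0x1E938 (huge @L0)  (1 entries read)
#4 VA=0x30000092F (r,kernel):
  L0: frame=0x12 idx=12 entry=0x21087 [P=1 RW=1 US=1 PS=1]
  → PA=0x2192F (huge @L0)  (1 entries read)
#5 VA=0x680C1BE28 (r,kernel):
  L0: frame=0x12 idx=26 entry=0x25007 [P=1 RW=1 US=1 PS=0]
  L1: frame=0x25 idx=6 entry=0x27007 [P=1 RW=1 US=1 PS=0]
  L2: frame=0x27 idx=27 entry=0x28007 [P=1 RW=1 US=1 PS=0]
  → PA=0x28E28  (3 entries read)
#6 VA=0x442E101AF (r,kernel):
  L0: frame=0x12 idx=17 entry=0x2B007 [P=1 RW=1 US=1 PS=0]
  L1: frame=0x2B idx=23 entry=0x2F007 [P=1 RW=1 US=1 PS=0]
  L2: frame=0x2F idx=16 entry=0x32007 [P=1 RW=1 US=1 PS=0]
  → PA=0x321AF  (3 entries read)
#7 VA=0x381800B7C (r,kernel):
  L0: frame=0x12 idx=14 entry=0x36007 [P=1 RW=1 US=1 PS=0]
  L1: frame=0x36 idx=12 entry=0x39087 [P=1 RW=1 US=1 PS=1]
  → PA=0x39B7C (huge @L1)  (2 entries read)

Access #2 fault: PAGE_NOT_PRESENT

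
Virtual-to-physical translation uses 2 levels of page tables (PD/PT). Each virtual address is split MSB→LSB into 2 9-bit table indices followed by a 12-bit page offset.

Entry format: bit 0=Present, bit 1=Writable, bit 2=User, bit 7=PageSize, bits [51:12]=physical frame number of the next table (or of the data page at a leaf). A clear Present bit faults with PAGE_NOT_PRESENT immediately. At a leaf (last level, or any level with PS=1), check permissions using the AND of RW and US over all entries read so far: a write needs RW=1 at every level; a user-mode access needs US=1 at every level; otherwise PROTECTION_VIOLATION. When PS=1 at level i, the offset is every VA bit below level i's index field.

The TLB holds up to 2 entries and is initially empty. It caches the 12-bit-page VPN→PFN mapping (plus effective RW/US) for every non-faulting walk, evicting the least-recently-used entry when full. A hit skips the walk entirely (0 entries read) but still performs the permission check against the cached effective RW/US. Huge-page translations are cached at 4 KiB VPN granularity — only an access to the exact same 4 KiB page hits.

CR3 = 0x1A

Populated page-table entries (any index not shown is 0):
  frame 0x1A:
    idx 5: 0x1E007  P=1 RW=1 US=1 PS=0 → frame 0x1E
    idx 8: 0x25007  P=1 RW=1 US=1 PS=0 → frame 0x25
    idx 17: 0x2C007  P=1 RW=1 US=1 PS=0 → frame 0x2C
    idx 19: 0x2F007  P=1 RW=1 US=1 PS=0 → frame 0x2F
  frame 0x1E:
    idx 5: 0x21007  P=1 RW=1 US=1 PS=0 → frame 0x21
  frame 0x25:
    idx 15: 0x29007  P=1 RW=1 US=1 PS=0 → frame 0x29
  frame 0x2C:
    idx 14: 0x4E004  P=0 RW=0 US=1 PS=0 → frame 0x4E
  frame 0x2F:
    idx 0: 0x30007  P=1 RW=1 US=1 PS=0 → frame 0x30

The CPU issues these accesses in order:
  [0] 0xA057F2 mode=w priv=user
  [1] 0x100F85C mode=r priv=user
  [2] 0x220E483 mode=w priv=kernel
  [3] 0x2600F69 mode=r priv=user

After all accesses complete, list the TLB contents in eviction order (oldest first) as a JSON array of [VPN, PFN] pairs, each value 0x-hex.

Walk each access:
#0 VA=0xA057F2 (w,user):
  lvl0: tbl 0x1A, slot 5 ⇒ 0x1E007 (P1/RW1/US1/PS0)
  lvl1: tbl 0x1E, slot 5 ⇒ 0x21007 (P1/RW1/US1/PS0)
  → PA=0x217F2  (2 entries read)
#1 VA=0x100F85C (r,user):
  lvl0: tbl 0x1A, slot 8 ⇒ 0x25007 (P1/RW1/US1/PS0)
  lvl1: tbl 0x25, slot 15 ⇒ 0x29007 (P1/RW1/US1/PS0)
  → PA=0x2985C  (2 entries read)
#2 VA=0x220E483 (w,kernel):
  lvl0: tbl 0x1A, slot 17 ⇒ 0x2C007 (P1/RW1/US1/PS0)
  lvl1: tbl 0x2C, slot 14 ⇒ 0x4E004 (P0/RW0/US1/PS0)
  → PAGE_NOT_PRESENT  (2 entries read)
#3 VA=0x2600F69 (r,user):
  lvl0: tbl 0x1A, slot 19 ⇒ 0x2F007 (P1/RW1/US1/PS0)
  lvl1: tbl 0x2F, slot 0 ⇒ 0x30007 (P1/RW1/US1/PS0)
  → PA=0x30F69  (2 entries read)

TLB: [["0x100F", "0x29"], ["0x2600", "0x30"]]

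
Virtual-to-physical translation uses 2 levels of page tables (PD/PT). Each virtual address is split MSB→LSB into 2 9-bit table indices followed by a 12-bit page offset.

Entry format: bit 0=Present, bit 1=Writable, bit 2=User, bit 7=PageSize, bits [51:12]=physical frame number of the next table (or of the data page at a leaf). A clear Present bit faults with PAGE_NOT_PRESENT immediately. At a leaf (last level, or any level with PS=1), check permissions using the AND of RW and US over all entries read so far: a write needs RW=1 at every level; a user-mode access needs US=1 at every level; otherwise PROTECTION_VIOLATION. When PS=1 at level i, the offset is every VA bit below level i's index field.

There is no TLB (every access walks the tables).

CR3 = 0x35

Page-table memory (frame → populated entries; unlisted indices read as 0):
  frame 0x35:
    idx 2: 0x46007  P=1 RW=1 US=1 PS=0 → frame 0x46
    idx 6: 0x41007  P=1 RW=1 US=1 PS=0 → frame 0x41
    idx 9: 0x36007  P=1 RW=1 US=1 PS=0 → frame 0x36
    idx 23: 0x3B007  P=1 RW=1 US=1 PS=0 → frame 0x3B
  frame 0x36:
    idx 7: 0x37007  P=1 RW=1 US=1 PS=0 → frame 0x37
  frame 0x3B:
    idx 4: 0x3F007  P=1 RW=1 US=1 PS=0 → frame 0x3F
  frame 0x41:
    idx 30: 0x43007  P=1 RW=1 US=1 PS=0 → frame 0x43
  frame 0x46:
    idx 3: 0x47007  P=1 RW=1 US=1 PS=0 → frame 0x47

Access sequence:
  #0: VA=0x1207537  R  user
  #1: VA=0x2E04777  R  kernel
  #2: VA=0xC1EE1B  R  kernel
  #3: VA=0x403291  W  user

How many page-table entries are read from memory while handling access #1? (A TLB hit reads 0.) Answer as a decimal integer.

Trace:
#0 VA=0x1207537 (r,user):
  [0] read 0x35 idx=9: raw=0x36007 flags P=1 W=1 U=1 S=0
  [1] read 0x36 idx=7: raw=0x37007 flags P=1 W=1 U=1 S=0
  → PA=0x37537  (2 entries read)
#1 VA=0x2E04777 (r,kernel):
  [0] read 0x35 idx=23: raw=0x3B007 flags P=1 W=1 U=1 S=0
  [1] read 0x3B idx=4: raw=0x3F007 flags P=1 W=1 U=1 S=0
  → PA=0x3F777  (2 entries read)
#2 VA=0xC1EE1B (r,kernel):
  [0] read 0x35 idx=6: raw=0x41007 flags P=1 W=1 U=1 S=0
  [1] read 0x41 idx=30: raw=0x43007 flags P=1 W=1 U=1 S=0
  → PA=0x43E1B  (2 entries read)
#3 VA=0x403291 (w,user):
  [0] read 0x35 idx=2: raw=0x46007 flags P=1 W=1 U=1 S=0
  [1] read 0x46 idx=3: raw=0x47007 flags P=1 W=1 U=1 S=0
  → PA=0x47291  (2 entries read)

Entries read for #1: 2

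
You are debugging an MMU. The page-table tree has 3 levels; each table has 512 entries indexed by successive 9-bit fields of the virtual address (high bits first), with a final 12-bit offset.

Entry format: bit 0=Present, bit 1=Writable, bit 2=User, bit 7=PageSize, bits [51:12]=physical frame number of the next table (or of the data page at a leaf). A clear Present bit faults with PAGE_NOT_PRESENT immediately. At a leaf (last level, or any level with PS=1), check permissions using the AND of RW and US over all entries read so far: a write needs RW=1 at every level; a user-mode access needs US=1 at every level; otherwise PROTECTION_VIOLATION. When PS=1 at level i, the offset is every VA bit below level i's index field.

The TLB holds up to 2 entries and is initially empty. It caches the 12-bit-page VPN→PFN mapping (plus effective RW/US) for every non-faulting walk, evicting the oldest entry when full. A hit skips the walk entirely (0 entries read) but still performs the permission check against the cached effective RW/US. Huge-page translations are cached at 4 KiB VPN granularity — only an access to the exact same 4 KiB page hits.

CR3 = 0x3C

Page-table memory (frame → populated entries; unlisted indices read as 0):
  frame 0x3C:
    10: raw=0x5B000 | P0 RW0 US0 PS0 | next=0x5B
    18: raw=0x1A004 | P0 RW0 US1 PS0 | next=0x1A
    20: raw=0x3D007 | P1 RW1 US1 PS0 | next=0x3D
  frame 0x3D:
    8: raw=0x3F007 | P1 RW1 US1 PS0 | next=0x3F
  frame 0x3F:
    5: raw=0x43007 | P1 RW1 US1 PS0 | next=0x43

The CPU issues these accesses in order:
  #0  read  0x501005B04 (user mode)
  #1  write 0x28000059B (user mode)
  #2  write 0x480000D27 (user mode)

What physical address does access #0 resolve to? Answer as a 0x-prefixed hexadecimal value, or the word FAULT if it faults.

Per-access translation:
#0 VA=0x501005B04 (r,user):
  L0: frame=0x3C idx=20 entry=0x3D007 [P=1 RW=1 US=1 PS=0]
  L1: frame=0x3D idx=8 entry=0x3F007 [P=1 RW=1 US=1 PS=0]
  L2: frame=0x3F idx=5 entry=0x43007 [P=1 RW=1 US=1 PS=0]
  ⇒ phys 0x43B04  [3 reads]
#1 VA=0x28000059B (w,user):
  L0: frame=0x3C idx=10 entry=0x5B000 [P=0 RW=0 US=0 PS=0]
  → PAGE_NOT_PRESENT  (1 entries read)
#2 VA=0x480000D27 (w,user):
  L0: frame=0x3C idx=18 entry=0x1A004 [P=0 RW=0 US=1 PS=0]
  → PAGE_NOT_PRESENT  (1 entries read)

Access #0 PA: 0x43B04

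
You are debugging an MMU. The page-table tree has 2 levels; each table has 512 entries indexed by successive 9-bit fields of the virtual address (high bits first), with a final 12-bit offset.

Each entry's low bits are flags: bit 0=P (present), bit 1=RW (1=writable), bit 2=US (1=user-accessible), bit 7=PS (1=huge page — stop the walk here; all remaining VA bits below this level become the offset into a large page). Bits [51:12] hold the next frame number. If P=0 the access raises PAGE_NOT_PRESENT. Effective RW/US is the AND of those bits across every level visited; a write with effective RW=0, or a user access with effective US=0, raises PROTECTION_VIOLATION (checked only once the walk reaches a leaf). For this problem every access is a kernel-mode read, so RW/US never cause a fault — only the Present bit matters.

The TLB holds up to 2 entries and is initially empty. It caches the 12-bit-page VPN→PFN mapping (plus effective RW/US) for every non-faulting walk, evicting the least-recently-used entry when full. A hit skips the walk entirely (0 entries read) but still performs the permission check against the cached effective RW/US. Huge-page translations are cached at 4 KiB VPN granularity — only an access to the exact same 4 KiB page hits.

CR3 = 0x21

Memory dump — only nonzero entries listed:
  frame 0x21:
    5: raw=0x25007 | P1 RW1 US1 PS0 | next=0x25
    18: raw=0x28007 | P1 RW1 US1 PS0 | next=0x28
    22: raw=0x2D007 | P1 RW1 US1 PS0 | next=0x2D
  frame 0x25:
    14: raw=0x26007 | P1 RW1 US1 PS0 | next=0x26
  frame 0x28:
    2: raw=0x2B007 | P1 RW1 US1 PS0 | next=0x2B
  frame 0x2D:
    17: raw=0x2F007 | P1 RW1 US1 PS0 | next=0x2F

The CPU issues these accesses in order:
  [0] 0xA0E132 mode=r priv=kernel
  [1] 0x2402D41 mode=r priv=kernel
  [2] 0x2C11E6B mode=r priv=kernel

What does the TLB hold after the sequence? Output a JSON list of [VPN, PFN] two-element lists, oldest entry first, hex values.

Walk each access:
#0 VA=0xA0E132 (r,kernel):
  L0 @0x21[5] → 0x25007  P=1,RW=1,US=1,PS=0
  L1 @0x25[14] → 0x26007  P=1,RW=1,US=1,PS=0
  → PA=0x26132  (2 entries read)
#1 VA=0x2402D41 (r,kernel):
  L0 @0x21[18] → 0x28007  P=1,RW=1,US=1,PS=0
  L1 @0x28[2] → 0x2B007  P=1,RW=1,US=1,PS=0
  → PA=0x2BD41  (2 entries read)
#2 VA=0x2C11E6B (r,kernel):
  L0 @0x21[22] → 0x2D007  P=1,RW=1,US=1,PS=0
  L1 @0x2D[17] → 0x2F007  P=1,RW=1,US=1,PS=0
  → PA=0x2FE6B  (2 entries read)

TLB: [["0x2402", "0x2B"], ["0x2C11", "0x2F"]]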